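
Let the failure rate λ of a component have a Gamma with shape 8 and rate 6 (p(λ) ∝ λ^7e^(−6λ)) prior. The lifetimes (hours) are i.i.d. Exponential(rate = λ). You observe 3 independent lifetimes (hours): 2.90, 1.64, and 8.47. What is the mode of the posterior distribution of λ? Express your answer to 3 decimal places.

The Exponential(rate=λ) likelihood is ∝ λ^n e^(−λΣtᵢ). Here n = 3 and Σtᵢ = 2.90 + 1.64 + 8.47 = 13.01.
Posterior ∝ λ^7e^(−6λ) · λ^3e^(−13.01λ) = λ^10e^(−19.01λ), i.e. Gamma(11, 19.01).
Mode = (a−1)/b = 10/19.01 ≈ 0.526.

λ̂_MAP = 0.526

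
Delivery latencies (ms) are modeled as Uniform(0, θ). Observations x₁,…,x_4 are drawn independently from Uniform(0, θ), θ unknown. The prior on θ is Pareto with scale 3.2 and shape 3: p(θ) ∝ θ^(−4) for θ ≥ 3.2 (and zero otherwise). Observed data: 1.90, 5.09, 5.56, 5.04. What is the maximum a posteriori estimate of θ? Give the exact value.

θ̂_MAP = 5.56

The Uniform(0, θ) likelihood is θ^(−n) for θ ≥ max(xᵢ), zero otherwise. Here max(xᵢ) = 5.56.
Posterior ∝ θ^(−4) · θ^(−4) = θ^(−8) on θ ≥ max(3.2, 5.56) = 5.56.
This density is strictly decreasing in θ, so the posterior mode lies at the lower boundary of the support.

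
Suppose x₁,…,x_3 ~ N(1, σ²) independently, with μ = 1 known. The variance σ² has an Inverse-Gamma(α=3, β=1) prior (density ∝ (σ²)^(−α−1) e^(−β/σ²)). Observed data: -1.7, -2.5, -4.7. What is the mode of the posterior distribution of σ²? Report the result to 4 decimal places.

Sum of squared deviations about the known mean: SS = (-1.7−1)² + (-2.5−1)² + (-4.7−1)² = 52.03.
The Normal likelihood contributes (σ²)^(−n/2) exp(−SS/(2σ²)), so the posterior is Inverse-Gamma(α + n/2, β + SS/2) = Inverse-Gamma(4.5, 27.015).
The mode of Inverse-Gamma(a, b) is b/(a+1) = 27.015/5.5 ≈ 4.9118.

σ̂²_MAP = 4.9118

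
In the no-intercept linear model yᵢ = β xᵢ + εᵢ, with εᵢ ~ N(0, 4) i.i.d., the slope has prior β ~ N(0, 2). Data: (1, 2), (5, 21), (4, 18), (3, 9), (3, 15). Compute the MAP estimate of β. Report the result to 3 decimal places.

β̂_MAP = 4.048

log p(β | y) = −Σ(yᵢ − βxᵢ)²/(2·4) − β²/(2·2) + const.
Setting the derivative to zero: Σxᵢ(yᵢ − βxᵢ)/4 − β/2 = 0, so β = Σxᵢyᵢ / (Σxᵢ² + σ²/τ²).
Σxᵢyᵢ = 1·2 + 5·21 + 4·18 + 3·9 + 3·15 = 251; Σxᵢ² = 60; σ²/τ² = 2.
β̂_MAP = 251 / (60 + 2) = 251/62 ≈ 4.048.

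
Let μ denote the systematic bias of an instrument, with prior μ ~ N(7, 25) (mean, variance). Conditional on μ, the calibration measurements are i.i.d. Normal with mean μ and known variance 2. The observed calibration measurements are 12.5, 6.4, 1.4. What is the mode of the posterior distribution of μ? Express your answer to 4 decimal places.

μ̂_MAP = 6.7727

n = 3; x̄ = (12.5 + 6.4 + 1.4)/3 = 20.3/3 = 203/30 ≈ 6.7667.
For a Normal prior and Normal likelihood with known variance, the posterior is Normal; its mode equals its mean, the precision-weighted average.
Prior precision 1/σ₀² = 1/25 = 0.04; data precision n/σ² = 3/2 = 1.5.
μ̂ = (0.04·7 + 1.5·(203/30)) / (0.04 + 1.5) = 10.43/1.54 = 149/22 ≈ 6.7727.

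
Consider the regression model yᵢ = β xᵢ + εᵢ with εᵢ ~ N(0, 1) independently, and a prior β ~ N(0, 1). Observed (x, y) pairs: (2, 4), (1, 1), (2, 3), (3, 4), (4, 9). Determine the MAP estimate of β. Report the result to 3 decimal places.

log p(β | y) = −Σ(yᵢ − βxᵢ)²/(2·1) − β²/(2·1) + const.
Setting the derivative to zero: Σxᵢ(yᵢ − βxᵢ)/1 − β/1 = 0, so β = Σxᵢyᵢ / (Σxᵢ² + σ²/τ²).
Σxᵢyᵢ = 2·4 + 1·1 + 2·3 + 3·4 + 4·9 = 63; Σxᵢ² = 34; σ²/τ² = 1.
β̂_MAP = 63 / (34 + 1) = 63/35 ≈ 1.800.

β̂_MAP = 1.800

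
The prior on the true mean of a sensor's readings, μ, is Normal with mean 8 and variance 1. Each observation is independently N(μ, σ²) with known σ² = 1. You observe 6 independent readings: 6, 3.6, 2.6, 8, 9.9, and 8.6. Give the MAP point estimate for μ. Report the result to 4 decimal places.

n = 6; x̄ = (6 + 3.6 + 2.6 + 8 + 9.9 + 8.6)/6 = 38.7/6 = 6.45.
For a Normal prior and Normal likelihood with known variance, the posterior is Normal; its mode equals its mean, the precision-weighted average.
Prior precision 1/σ₀² = 1/1 = 1; data precision n/σ² = 6/1 = 6.
μ̂ = (1·8 + 6·6.45) / (1 + 6) = 46.7/7 = 467/70 ≈ 6.6714.

μ̂_MAP = 6.6714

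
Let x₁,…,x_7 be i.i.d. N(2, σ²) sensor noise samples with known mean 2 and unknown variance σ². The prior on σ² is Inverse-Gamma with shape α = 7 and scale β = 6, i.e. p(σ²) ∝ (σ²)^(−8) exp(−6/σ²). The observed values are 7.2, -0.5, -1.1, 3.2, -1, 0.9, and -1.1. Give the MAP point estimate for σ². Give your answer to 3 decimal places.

σ̂²_MAP = 3.311

Sum of squared deviations about the known mean: SS = (7.2−2)² + (-0.5−2)² + (-1.1−2)² + (3.2−2)² + (-1−2)² + (0.9−2)² + (-1.1−2)² = 64.16.
The Normal likelihood contributes (σ²)^(−n/2) exp(−SS/(2σ²)), so the posterior is Inverse-Gamma(α + n/2, β + SS/2) = Inverse-Gamma(10.5, 38.08).
The mode of Inverse-Gamma(a, b) is b/(a+1) = 38.08/11.5 ≈ 3.311.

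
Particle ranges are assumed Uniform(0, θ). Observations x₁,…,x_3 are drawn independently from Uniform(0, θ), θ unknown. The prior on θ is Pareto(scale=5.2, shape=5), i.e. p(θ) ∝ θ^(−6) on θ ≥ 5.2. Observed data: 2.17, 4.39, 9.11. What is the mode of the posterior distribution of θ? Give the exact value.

The Uniform(0, θ) likelihood is θ^(−n) for θ ≥ max(xᵢ), zero otherwise. Here max(xᵢ) = 9.11.
Posterior ∝ θ^(−6) · θ^(−3) = θ^(−9) on θ ≥ max(5.2, 9.11) = 9.11.
This density is strictly decreasing in θ, so the posterior mode lies at the lower boundary of the support.

θ̂_MAP = 9.11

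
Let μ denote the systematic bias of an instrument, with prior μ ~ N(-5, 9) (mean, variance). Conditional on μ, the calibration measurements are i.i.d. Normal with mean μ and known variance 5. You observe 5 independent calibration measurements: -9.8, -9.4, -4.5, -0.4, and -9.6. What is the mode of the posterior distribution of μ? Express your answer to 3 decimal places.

μ̂_MAP = -6.566

n = 5; x̄ = ((-9.8) + (-9.4) + (-4.5) + (-0.4) + (-9.6))/5 = -33.7/5 = -6.74.
For a Normal prior and Normal likelihood with known variance, the posterior is Normal; its mode equals its mean, the precision-weighted average.
Prior precision 1/σ₀² = 1/9; data precision n/σ² = 5/5 = 1.
μ̂ = ((1/9)·(-5) + 1·(-6.74)) / (1/9 + 1) = (-3283/450)/(10/9) = -6.566.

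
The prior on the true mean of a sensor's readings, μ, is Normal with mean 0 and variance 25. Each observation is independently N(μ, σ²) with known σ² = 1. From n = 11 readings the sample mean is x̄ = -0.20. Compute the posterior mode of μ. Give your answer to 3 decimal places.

μ̂_MAP = -0.199

n = 11, x̄ = -0.20.
For a Normal prior and Normal likelihood with known variance, the posterior is Normal; its mode equals its mean, the precision-weighted average.
Prior precision 1/σ₀² = 1/25 = 0.04; data precision n/σ² = 11/1 = 11.
μ̂ = (0.04·0 + 11·(-0.2)) / (0.04 + 11) = (-2.2)/11.04 = -55/276 ≈ -0.199.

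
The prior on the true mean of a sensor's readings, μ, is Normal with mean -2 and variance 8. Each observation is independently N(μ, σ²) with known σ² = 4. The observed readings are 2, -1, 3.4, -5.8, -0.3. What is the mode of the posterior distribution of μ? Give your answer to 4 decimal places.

n = 5; x̄ = (2 + (-1) + 3.4 + (-5.8) + (-0.3))/5 = -1.7/5 = -0.34.
For a Normal prior and Normal likelihood with known variance, the posterior is Normal; its mode equals its mean, the precision-weighted average.
Prior precision 1/σ₀² = 1/8 = 0.125; data precision n/σ² = 5/4 = 1.25.
μ̂ = (0.125·(-2) + 1.25·(-0.34)) / (0.125 + 1.25) = (-0.675)/1.375 = -27/55 ≈ -0.4909.

μ̂_MAP = -0.4909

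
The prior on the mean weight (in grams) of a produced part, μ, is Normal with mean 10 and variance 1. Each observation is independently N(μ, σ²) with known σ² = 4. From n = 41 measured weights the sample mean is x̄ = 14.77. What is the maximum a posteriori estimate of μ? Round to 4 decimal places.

n = 41, x̄ = 14.77.
For a Normal prior and Normal likelihood with known variance, the posterior is Normal; its mode equals its mean, the precision-weighted average.
Prior precision 1/σ₀² = 1/1 = 1; data precision n/σ² = 41/4 = 10.25.
μ̂ = (1·10 + 10.25·14.77) / (1 + 10.25) = 161.3925/11.25 = 14.3460.

μ̂_MAP = 14.3460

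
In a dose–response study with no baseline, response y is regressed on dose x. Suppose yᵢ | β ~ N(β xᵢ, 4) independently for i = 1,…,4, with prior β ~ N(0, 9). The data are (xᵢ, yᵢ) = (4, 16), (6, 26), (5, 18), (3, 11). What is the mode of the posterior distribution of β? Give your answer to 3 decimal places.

log p(β | y) = −Σ(yᵢ − βxᵢ)²/(2·4) − β²/(2·9) + const.
Setting the derivative to zero: Σxᵢ(yᵢ − βxᵢ)/4 − β/9 = 0, so β = Σxᵢyᵢ / (Σxᵢ² + σ²/τ²).
Σxᵢyᵢ = 4·16 + 6·26 + 5·18 + 3·11 = 343; Σxᵢ² = 86; σ²/τ² = 4/9.
β̂_MAP = 343 / (86 + 4/9) = 343/(778/9) = 3087/778 ≈ 3.968.

β̂_MAP = 3.968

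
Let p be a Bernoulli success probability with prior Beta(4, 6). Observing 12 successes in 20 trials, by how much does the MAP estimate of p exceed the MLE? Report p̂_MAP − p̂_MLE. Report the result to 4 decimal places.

MAP − MLE = -0.0643

Posterior is Beta(16, 14); MAP = (16−1)/(30−2) = 15/28 ≈ 0.53571.
MLE ignores the prior: p̂_MLE = k/n = 12/20 ≈ 0.60000.
Difference = 15/28 − 12/20 = -9/140 ≈ -0.0643.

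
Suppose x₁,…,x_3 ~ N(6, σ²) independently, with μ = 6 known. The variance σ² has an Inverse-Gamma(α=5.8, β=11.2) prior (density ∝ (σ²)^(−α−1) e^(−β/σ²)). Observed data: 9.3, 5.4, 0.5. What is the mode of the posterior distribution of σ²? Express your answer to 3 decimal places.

σ̂²_MAP = 3.849

Sum of squared deviations about the known mean: SS = (9.3−6)² + (5.4−6)² + (0.5−6)² = 41.5.
The Normal likelihood contributes (σ²)^(−n/2) exp(−SS/(2σ²)), so the posterior is Inverse-Gamma(α + n/2, β + SS/2) = Inverse-Gamma(7.3, 31.95).
The mode of Inverse-Gamma(a, b) is b/(a+1) = 31.95/8.3 ≈ 3.849.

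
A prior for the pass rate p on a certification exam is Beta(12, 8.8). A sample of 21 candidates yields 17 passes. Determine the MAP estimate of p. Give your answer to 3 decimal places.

p̂_MAP = 0.704

Prior: Beta(12, 8.8).
Data: 17 successes in 21 trials. The binomial likelihood contributes p^17(1−p)^4, so the posterior is Beta(12+17, 8.8+4) = Beta(29, 12.8).
For Beta(a, b) with a, b > 1 the mode is (a−1)/(a+b−2) = 28/39.8 ≈ 0.704.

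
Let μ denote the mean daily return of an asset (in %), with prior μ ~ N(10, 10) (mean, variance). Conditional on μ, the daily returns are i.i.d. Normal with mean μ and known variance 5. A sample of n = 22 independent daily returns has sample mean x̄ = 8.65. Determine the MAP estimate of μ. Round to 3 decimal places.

μ̂_MAP = 8.680

n = 22, x̄ = 8.65.
For a Normal prior and Normal likelihood with known variance, the posterior is Normal; its mode equals its mean, the precision-weighted average.
Prior precision 1/σ₀² = 1/10 = 0.1; data precision n/σ² = 22/5 = 4.4.
μ̂ = (0.1·10 + 4.4·8.65) / (0.1 + 4.4) = 39.06/4.5 = 8.680.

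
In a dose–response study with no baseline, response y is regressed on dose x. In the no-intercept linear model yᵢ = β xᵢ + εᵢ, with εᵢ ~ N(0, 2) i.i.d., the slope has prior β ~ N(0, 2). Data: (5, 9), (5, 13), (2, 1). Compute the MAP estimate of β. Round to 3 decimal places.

log p(β | y) = −Σ(yᵢ − βxᵢ)²/(2·2) − β²/(2·2) + const.
Setting the derivative to zero: Σxᵢ(yᵢ − βxᵢ)/2 − β/2 = 0, so β = Σxᵢyᵢ / (Σxᵢ² + σ²/τ²).
Σxᵢyᵢ = 5·9 + 5·13 + 2·1 = 112; Σxᵢ² = 54; σ²/τ² = 1.
β̂_MAP = 112 / (54 + 1) = 112/55 ≈ 2.036.

β̂_MAP = 2.036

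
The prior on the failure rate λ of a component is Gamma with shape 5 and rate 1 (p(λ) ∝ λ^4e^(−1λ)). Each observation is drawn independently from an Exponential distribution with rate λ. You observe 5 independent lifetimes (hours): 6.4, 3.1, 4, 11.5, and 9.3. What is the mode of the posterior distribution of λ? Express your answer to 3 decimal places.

The Exponential(rate=λ) likelihood is ∝ λ^n e^(−λΣtᵢ). Here n = 5 and Σtᵢ = 6.4 + 3.1 + 4 + 11.5 + 9.3 = 34.3.
Posterior ∝ λ^4e^(−1λ) · λ^5e^(−34.3λ) = λ^9e^(−35.3λ), i.e. Gamma(10, 35.3).
Mode = (a−1)/b = 9/35.3 ≈ 0.255.

λ̂_MAP = 0.255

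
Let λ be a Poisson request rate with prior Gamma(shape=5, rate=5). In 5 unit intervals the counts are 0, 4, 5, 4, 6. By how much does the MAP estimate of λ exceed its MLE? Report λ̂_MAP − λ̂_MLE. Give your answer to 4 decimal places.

MAP − MLE = -1.5000

Σxᵢ = 19. Posterior is Gamma(24, 10); MAP = (24−1)/10 = 23/10 ≈ 2.30000.
MLE = x̄ = 19/5 ≈ 3.80000.
Difference = 23/10 − 19/5 = -3/2 ≈ -1.5000.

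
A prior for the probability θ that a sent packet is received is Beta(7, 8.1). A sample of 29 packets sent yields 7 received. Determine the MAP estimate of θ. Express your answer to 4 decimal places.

Prior: Beta(7, 8.1).
Data: 7 successes in 29 trials. The binomial likelihood contributes θ^7(1−θ)^22, so the posterior is Beta(7+7, 8.1+22) = Beta(14, 30.1).
For Beta(a, b) with a, b > 1 the mode is (a−1)/(a+b−2) = 13/42.1 ≈ 0.3088.

θ̂_MAP = 0.3088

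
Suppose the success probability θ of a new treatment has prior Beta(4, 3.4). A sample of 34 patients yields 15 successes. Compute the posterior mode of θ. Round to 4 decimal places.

θ̂_MAP = 0.4569

Prior: Beta(4, 3.4).
Data: 15 successes in 34 trials. The binomial likelihood contributes θ^15(1−θ)^19, so the posterior is Beta(4+15, 3.4+19) = Beta(19, 22.4).
For Beta(a, b) with a, b > 1 the mode is (a−1)/(a+b−2) = 18/39.4 ≈ 0.4569.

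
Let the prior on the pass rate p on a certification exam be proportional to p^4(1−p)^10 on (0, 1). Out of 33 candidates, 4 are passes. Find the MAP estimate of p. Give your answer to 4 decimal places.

p̂_MAP = 0.1702

The prior density ∝ p^4(1−p)^10 is the kernel of Beta(5, 11).
Data: 4 successes in 33 trials. The binomial likelihood contributes p^4(1−p)^29, so the posterior is Beta(5+4, 11+29) = Beta(9, 40).
For Beta(a, b) with a, b > 1 the mode is (a−1)/(a+b−2) = 8/47 ≈ 0.1702.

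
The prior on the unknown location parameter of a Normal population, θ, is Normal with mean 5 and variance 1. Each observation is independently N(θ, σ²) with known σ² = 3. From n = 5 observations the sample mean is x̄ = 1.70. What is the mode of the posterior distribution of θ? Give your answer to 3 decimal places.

θ̂_MAP = 2.938

n = 5, x̄ = 1.70.
For a Normal prior and Normal likelihood with known variance, the posterior is Normal; its mode equals its mean, the precision-weighted average.
Prior precision 1/σ₀² = 1/1 = 1; data precision n/σ² = 5/3.
θ̂ = (1·5 + (5/3)·1.7) / (1 + 5/3) = (47/6)/(8/3) = 2.9375 ≈ 2.938.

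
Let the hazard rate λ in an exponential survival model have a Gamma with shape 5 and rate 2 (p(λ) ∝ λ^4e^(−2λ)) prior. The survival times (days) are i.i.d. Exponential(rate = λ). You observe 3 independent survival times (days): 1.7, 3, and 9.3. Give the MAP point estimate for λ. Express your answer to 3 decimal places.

λ̂_MAP = 0.438

The Exponential(rate=λ) likelihood is ∝ λ^n e^(−λΣtᵢ). Here n = 3 and Σtᵢ = 1.7 + 3 + 9.3 = 14.
Posterior ∝ λ^4e^(−2λ) · λ^3e^(−14λ) = λ^7e^(−16λ), i.e. Gamma(8, 16).
Mode = (a−1)/b = 7/16 ≈ 0.438.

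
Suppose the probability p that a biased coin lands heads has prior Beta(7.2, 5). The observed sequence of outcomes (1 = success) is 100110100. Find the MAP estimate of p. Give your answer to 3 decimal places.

p̂_MAP = 0.531

Prior: Beta(7.2, 5).
Data: 4 successes in 9 trials (from the sequence). The binomial likelihood contributes p^4(1−p)^5, so the posterior is Beta(7.2+4, 5+5) = Beta(11.2, 10).
For Beta(a, b) with a, b > 1 the mode is (a−1)/(a+b−2) = 10.2/19.2 ≈ 0.531.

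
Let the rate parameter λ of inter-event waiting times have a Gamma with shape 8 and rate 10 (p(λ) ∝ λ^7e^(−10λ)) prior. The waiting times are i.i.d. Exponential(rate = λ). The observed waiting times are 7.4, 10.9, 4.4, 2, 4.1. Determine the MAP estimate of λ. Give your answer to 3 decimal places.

λ̂_MAP = 0.309

The Exponential(rate=λ) likelihood is ∝ λ^n e^(−λΣtᵢ). Here n = 5 and Σtᵢ = 7.4 + 10.9 + 4.4 + 2 + 4.1 = 28.8.
Posterior ∝ λ^7e^(−10λ) · λ^5e^(−28.8λ) = λ^12e^(−38.8λ), i.e. Gamma(13, 38.8).
Mode = (a−1)/b = 12/38.8 ≈ 0.309.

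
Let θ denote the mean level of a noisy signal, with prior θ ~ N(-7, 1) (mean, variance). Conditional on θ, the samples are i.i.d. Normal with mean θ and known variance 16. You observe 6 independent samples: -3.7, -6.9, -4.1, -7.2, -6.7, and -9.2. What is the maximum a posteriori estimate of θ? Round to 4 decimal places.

θ̂_MAP = -6.8091

n = 6; x̄ = ((-3.7) + (-6.9) + (-4.1) + (-7.2) + (-6.7) + (-9.2))/6 = -37.8/6 = -6.3.
For a Normal prior and Normal likelihood with known variance, the posterior is Normal; its mode equals its mean, the precision-weighted average.
Prior precision 1/σ₀² = 1/1 = 1; data precision n/σ² = 6/16 = 0.375.
θ̂ = (1·(-7) + 0.375·(-6.3)) / (1 + 0.375) = (-9.3625)/1.375 = -749/110 ≈ -6.8091.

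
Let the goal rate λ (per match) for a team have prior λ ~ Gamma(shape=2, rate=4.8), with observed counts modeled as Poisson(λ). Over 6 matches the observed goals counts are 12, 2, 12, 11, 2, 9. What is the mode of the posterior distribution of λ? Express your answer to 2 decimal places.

λ̂_MAP = 4.54

Σxᵢ = 12+2+12+11+2+9 = 48, with n = 6.
Posterior ∝ λe^(−4.8λ) · λ^48e^(−6λ) = λ^49e^(−10.8λ), i.e. Gamma(shape=50, rate=10.8).
The mode of a Gamma(a, b) with a ≥ 1 (shape–rate) is (a−1)/b = 49/10.8 ≈ 4.54.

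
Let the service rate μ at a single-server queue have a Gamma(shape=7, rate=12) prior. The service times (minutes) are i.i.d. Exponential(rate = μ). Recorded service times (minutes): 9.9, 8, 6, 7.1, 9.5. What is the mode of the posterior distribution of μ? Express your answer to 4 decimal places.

The Exponential(rate=μ) likelihood is ∝ μ^n e^(−μΣtᵢ). Here n = 5 and Σtᵢ = 9.9 + 8 + 6 + 7.1 + 9.5 = 40.5.
Posterior ∝ μ^6e^(−12μ) · μ^5e^(−40.5μ) = μ^11e^(−52.5μ), i.e. Gamma(12, 52.5).
Mode = (a−1)/b = 11/52.5 ≈ 0.2095.

μ̂_MAP = 0.2095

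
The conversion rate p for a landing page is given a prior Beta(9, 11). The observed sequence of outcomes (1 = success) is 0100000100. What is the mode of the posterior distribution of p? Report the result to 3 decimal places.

Prior: Beta(9, 11).
Data: 2 successes in 10 trials (from the sequence). The binomial likelihood contributes p^2(1−p)^8, so the posterior is Beta(9+2, 11+8) = Beta(11, 19).
For Beta(a, b) with a, b > 1 the mode is (a−1)/(a+b−2) = 10/28 ≈ 0.357.

p̂_MAP = 0.357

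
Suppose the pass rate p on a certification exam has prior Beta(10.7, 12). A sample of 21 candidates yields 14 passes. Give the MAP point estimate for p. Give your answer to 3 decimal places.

Prior: Beta(10.7, 12).
Data: 14 successes in 21 trials. The binomial likelihood contributes p^14(1−p)^7, so the posterior is Beta(10.7+14, 12+7) = Beta(24.7, 19).
For Beta(a, b) with a, b > 1 the mode is (a−1)/(a+b−2) = 23.7/41.7 ≈ 0.568.

p̂_MAP = 0.568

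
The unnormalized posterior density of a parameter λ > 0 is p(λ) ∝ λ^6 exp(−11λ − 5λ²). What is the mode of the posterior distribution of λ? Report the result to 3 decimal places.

ℓ'(λ) = 6/λ − 11 − 10λ. Setting this to zero and multiplying by λ: 10λ² + 11λ − 6 = 0.
λ = (−11 + √(11² + 4·10·6)) / (2·10) = (−11 + √361) / 20 = (−11 + 19)/20 = 2/5.
ℓ''(λ) = −6/λ² − 10 < 0, confirming a maximum.

λ̂_MAP = 0.400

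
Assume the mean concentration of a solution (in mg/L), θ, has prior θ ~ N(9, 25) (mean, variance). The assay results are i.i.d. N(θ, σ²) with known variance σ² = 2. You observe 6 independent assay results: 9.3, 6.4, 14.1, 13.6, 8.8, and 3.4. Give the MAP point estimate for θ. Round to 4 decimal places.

n = 6; x̄ = (9.3 + 6.4 + 14.1 + 13.6 + 8.8 + 3.4)/6 = 55.6/6 = 139/15 ≈ 9.2667.
For a Normal prior and Normal likelihood with known variance, the posterior is Normal; its mode equals its mean, the precision-weighted average.
Prior precision 1/σ₀² = 1/25 = 0.04; data precision n/σ² = 6/2 = 3.
θ̂ = (0.04·9 + 3·(139/15)) / (0.04 + 3) = 28.16/3.04 = 176/19 ≈ 9.2632.

θ̂_MAP = 9.2632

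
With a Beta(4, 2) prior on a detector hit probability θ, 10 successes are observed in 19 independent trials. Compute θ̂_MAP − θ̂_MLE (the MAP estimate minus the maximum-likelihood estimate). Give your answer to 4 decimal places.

Posterior is Beta(14, 11); MAP = (14−1)/(25−2) = 13/23 ≈ 0.56522.
MLE ignores the prior: θ̂_MLE = k/n = 10/19 ≈ 0.52632.
Difference = 13/23 − 10/19 = 17/437 ≈ 0.0389.

MAP − MLE = 0.0389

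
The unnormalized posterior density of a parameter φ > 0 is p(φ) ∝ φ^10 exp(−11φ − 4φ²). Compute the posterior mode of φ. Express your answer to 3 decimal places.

φ̂_MAP = 0.625

ℓ'(φ) = 10/φ − 11 − 8φ. Setting this to zero and multiplying by φ: 8φ² + 11φ − 10 = 0.
φ = (−11 + √(11² + 4·8·10)) / (2·8) = (−11 + √441) / 16 = (−11 + 21)/16 = 5/8.
ℓ''(φ) = −10/φ² − 8 < 0, confirming a maximum.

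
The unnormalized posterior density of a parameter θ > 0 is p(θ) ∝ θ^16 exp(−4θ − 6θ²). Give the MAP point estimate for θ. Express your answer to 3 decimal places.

ℓ'(θ) = 16/θ − 4 − 12θ. Setting this to zero and multiplying by θ: 12θ² + 4θ − 16 = 0.
θ = (−4 + √(4² + 4·12·16)) / (2·12) = (−4 + √784) / 24 = (−4 + 28)/24 = 1.
ℓ''(θ) = −16/θ² − 12 < 0, confirming a maximum.

θ̂_MAP = 1.000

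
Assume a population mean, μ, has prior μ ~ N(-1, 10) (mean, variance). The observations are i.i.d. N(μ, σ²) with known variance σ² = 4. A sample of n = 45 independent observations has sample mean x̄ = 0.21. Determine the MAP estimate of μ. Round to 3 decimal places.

μ̂_MAP = 0.199

n = 45, x̄ = 0.21.
For a Normal prior and Normal likelihood with known variance, the posterior is Normal; its mode equals its mean, the precision-weighted average.
Prior precision 1/σ₀² = 1/10 = 0.1; data precision n/σ² = 45/4 = 11.25.
μ̂ = (0.1·(-1) + 11.25·0.21) / (0.1 + 11.25) = 2.2625/11.35 = 181/908 ≈ 0.199.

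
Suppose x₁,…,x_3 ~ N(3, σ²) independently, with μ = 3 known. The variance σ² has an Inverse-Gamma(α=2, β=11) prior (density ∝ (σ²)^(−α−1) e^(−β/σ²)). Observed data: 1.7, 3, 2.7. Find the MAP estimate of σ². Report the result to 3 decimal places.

σ̂²_MAP = 2.642

Sum of squared deviations about the known mean: SS = (1.7−3)² + (3−3)² + (2.7−3)² = 1.78.
The Normal likelihood contributes (σ²)^(−n/2) exp(−SS/(2σ²)), so the posterior is Inverse-Gamma(α + n/2, β + SS/2) = Inverse-Gamma(3.5, 11.89).
The mode of Inverse-Gamma(a, b) is b/(a+1) = 11.89/4.5 ≈ 2.642.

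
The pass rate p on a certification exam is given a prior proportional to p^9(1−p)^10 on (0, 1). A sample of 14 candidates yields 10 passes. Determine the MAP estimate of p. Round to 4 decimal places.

p̂_MAP = 0.5758

The prior density ∝ p^9(1−p)^10 is the kernel of Beta(10, 11).
Data: 10 successes in 14 trials. The binomial likelihood contributes p^10(1−p)^4, so the posterior is Beta(10+10, 11+4) = Beta(20, 15).
For Beta(a, b) with a, b > 1 the mode is (a−1)/(a+b−2) = 19/33 ≈ 0.5758.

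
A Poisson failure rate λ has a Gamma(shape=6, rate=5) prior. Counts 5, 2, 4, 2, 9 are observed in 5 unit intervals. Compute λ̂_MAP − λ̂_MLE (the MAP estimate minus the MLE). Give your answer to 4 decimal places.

Σxᵢ = 22. Posterior is Gamma(28, 10); MAP = (28−1)/10 = 27/10 ≈ 2.70000.
MLE = x̄ = 22/5 ≈ 4.40000.
Difference = 27/10 − 22/5 = -17/10 ≈ -1.7000.

MAP − MLE = -1.7000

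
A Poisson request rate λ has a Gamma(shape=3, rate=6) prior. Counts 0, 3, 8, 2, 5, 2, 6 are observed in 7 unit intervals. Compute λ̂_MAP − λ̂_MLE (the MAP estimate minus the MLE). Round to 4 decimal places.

Σxᵢ = 26. Posterior is Gamma(29, 13); MAP = (29−1)/13 = 28/13 ≈ 2.15385.
MLE = x̄ = 26/7 ≈ 3.71429.
Difference = 28/13 − 26/7 = -142/91 ≈ -1.5604.

MAP − MLE = -1.5604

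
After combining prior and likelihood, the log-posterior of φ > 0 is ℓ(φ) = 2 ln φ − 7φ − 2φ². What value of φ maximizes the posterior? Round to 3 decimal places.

ℓ'(φ) = 2/φ − 7 − 4φ. Setting this to zero and multiplying by φ: 4φ² + 7φ − 2 = 0.
φ = (−7 + √(7² + 4·4·2)) / (2·4) = (−7 + √81) / 8 = (−7 + 9)/8 = 1/4.
ℓ''(φ) = −2/φ² − 4 < 0, confirming a maximum.

φ̂_MAP = 0.250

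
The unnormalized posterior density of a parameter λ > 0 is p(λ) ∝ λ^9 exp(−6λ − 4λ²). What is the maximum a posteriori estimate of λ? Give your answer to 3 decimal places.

ℓ'(λ) = 9/λ − 6 − 8λ. Setting this to zero and multiplying by λ: 8λ² + 6λ − 9 = 0.
λ = (−6 + √(6² + 4·8·9)) / (2·8) = (−6 + √324) / 16 = (−6 + 18)/16 = 3/4.
ℓ''(λ) = −9/λ² − 8 < 0, confirming a maximum.

λ̂_MAP = 0.750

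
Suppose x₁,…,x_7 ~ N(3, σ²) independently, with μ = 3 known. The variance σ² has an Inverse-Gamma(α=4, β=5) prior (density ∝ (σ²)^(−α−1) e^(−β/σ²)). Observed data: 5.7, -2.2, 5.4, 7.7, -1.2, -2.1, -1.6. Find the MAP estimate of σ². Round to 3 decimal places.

Sum of squared deviations about the known mean: SS = (5.7−3)² + (-2.2−3)² + (5.4−3)² + (7.7−3)² + (-1.2−3)² + (-2.1−3)² + (-1.6−3)² = 126.99.
The Normal likelihood contributes (σ²)^(−n/2) exp(−SS/(2σ²)), so the posterior is Inverse-Gamma(α + n/2, β + SS/2) = Inverse-Gamma(7.5, 68.495).
The mode of Inverse-Gamma(a, b) is b/(a+1) = 68.495/8.5 ≈ 8.058.

σ̂²_MAP = 8.058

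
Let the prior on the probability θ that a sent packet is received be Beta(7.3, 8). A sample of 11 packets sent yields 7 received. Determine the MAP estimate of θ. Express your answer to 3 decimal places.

θ̂_MAP = 0.547

Prior: Beta(7.3, 8).
Data: 7 successes in 11 trials. The binomial likelihood contributes θ^7(1−θ)^4, so the posterior is Beta(7.3+7, 8+4) = Beta(14.3, 12).
For Beta(a, b) with a, b > 1 the mode is (a−1)/(a+b−2) = 13.3/24.3 ≈ 0.547.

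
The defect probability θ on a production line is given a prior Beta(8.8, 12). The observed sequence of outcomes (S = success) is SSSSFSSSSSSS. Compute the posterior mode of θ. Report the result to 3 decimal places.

θ̂_MAP = 0.610

Prior: Beta(8.8, 12).
Data: 11 successes in 12 trials (from the sequence). The binomial likelihood contributes θ^11(1−θ)^1, so the posterior is Beta(8.8+11, 12+1) = Beta(19.8, 13).
For Beta(a, b) with a, b > 1 the mode is (a−1)/(a+b−2) = 18.8/30.8 ≈ 0.610.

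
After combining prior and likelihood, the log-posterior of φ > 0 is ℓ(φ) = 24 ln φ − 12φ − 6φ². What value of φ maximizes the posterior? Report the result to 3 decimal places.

φ̂_MAP = 1.000

ℓ'(φ) = 24/φ − 12 − 12φ. Setting this to zero and multiplying by φ: 12φ² + 12φ − 24 = 0.
φ = (−12 + √(12² + 4·12·24)) / (2·12) = (−12 + √1296) / 24 = (−12 + 36)/24 = 1.
ℓ''(φ) = −24/φ² − 12 < 0, confirming a maximum.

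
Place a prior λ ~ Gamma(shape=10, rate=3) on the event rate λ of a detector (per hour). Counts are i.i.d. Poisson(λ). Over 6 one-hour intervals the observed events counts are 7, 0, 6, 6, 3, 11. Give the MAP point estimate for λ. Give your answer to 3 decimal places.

Σxᵢ = 7+0+6+6+3+11 = 33, with n = 6.
Posterior ∝ λ^9e^(−3λ) · λ^33e^(−6λ) = λ^42e^(−9λ), i.e. Gamma(shape=43, rate=9).
The mode of a Gamma(a, b) with a ≥ 1 (shape–rate) is (a−1)/b = 42/9 ≈ 4.667.

λ̂_MAP = 4.667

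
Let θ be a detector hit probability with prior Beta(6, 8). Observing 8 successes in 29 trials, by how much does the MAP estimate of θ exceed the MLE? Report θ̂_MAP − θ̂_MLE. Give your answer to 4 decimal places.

Posterior is Beta(14, 29); MAP = (14−1)/(43−2) = 13/41 ≈ 0.31707.
MLE ignores the prior: θ̂_MLE = k/n = 8/29 ≈ 0.27586.
Difference = 13/41 − 8/29 = 49/1189 ≈ 0.0412.

MAP − MLE = 0.0412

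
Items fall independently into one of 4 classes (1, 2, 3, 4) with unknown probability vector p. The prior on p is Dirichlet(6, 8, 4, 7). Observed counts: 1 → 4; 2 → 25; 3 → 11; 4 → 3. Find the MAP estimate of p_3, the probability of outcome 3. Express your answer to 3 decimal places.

The posterior is Dirichlet(αᵢ + nᵢ) = Dirichlet(10, 33, 15, 10).
For a Dirichlet(a₁,…,a_K) with all aᵢ > 1, the mode has j-th component (aⱼ − 1)/(Σaᵢ − K).
Here Σaᵢ = 68 and K = 4, so p_3 = (15 − 1)/(68 − 4) = 14/64 ≈ 0.219.

MAP estimate: 0.219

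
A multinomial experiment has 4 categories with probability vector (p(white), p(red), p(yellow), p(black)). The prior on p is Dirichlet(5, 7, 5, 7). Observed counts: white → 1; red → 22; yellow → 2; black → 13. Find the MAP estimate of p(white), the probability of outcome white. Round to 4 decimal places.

The posterior is Dirichlet(αᵢ + nᵢ) = Dirichlet(6, 29, 7, 20).
For a Dirichlet(a₁,…,a_K) with all aᵢ > 1, the mode has j-th component (aⱼ − 1)/(Σaᵢ − K).
Here Σaᵢ = 62 and K = 4, so p(white) = (6 − 1)/(62 − 4) = 5/58 ≈ 0.0862.

MAP estimate of p(white) = 0.0862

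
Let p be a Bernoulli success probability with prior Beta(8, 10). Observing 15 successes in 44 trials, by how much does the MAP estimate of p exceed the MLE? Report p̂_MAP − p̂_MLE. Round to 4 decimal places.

MAP − MLE = 0.0258

Posterior is Beta(23, 39); MAP = (23−1)/(62−2) = 22/60 ≈ 0.36667.
MLE ignores the prior: p̂_MLE = k/n = 15/44 ≈ 0.34091.
Difference = 22/60 − 15/44 = 17/660 ≈ 0.0258.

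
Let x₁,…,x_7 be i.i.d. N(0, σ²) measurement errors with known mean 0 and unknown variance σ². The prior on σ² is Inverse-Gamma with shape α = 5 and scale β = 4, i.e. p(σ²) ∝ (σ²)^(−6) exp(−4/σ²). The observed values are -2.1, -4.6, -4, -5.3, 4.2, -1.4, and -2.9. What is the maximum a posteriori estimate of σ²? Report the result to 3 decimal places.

Sum of squared deviations about the known mean: SS = (-2.1−0)² + (-4.6−0)² + (-4−0)² + (-5.3−0)² + (4.2−0)² + (-1.4−0)² + (-2.9−0)² = 97.67.
The Normal likelihood contributes (σ²)^(−n/2) exp(−SS/(2σ²)), so the posterior is Inverse-Gamma(α + n/2, β + SS/2) = Inverse-Gamma(8.5, 52.835).
The mode of Inverse-Gamma(a, b) is b/(a+1) = 52.835/9.5 ≈ 5.562.

σ̂²_MAP = 5.562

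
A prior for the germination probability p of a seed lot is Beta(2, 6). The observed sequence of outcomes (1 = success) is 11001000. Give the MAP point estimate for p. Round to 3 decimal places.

Prior: Beta(2, 6).
Data: 3 successes in 8 trials (from the sequence). The binomial likelihood contributes p^3(1−p)^5, so the posterior is Beta(2+3, 6+5) = Beta(5, 11).
For Beta(a, b) with a, b > 1 the mode is (a−1)/(a+b−2) = 4/14 ≈ 0.286.

p̂_MAP = 0.286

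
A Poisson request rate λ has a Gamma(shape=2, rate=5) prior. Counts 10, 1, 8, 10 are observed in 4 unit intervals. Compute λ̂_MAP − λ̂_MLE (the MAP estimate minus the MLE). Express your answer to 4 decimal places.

MAP − MLE = -3.9167

Σxᵢ = 29. Posterior is Gamma(31, 9); MAP = (31−1)/9 = 30/9 ≈ 3.33333.
MLE = x̄ = 29/4 ≈ 7.25000.
Difference = 30/9 − 29/4 = -47/12 ≈ -3.9167.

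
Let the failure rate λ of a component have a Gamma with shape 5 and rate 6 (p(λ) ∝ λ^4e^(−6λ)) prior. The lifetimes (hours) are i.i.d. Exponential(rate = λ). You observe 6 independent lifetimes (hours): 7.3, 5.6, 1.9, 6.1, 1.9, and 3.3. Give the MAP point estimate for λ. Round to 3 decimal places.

λ̂_MAP = 0.312

The Exponential(rate=λ) likelihood is ∝ λ^n e^(−λΣtᵢ). Here n = 6 and Σtᵢ = 7.3 + 5.6 + 1.9 + 6.1 + 1.9 + 3.3 = 26.1.
Posterior ∝ λ^4e^(−6λ) · λ^6e^(−26.1λ) = λ^10e^(−32.1λ), i.e. Gamma(11, 32.1).
Mode = (a−1)/b = 10/32.1 ≈ 0.312.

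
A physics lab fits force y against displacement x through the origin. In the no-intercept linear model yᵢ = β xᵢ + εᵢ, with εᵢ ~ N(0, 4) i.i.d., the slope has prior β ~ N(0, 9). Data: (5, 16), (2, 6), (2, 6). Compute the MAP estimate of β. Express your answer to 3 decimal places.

β̂_MAP = 3.110

log p(β | y) = −Σ(yᵢ − βxᵢ)²/(2·4) − β²/(2·9) + const.
Setting the derivative to zero: Σxᵢ(yᵢ − βxᵢ)/4 − β/9 = 0, so β = Σxᵢyᵢ / (Σxᵢ² + σ²/τ²).
Σxᵢyᵢ = 5·16 + 2·6 + 2·6 = 104; Σxᵢ² = 33; σ²/τ² = 4/9.
β̂_MAP = 104 / (33 + 4/9) = 104/(301/9) = 936/301 ≈ 3.110.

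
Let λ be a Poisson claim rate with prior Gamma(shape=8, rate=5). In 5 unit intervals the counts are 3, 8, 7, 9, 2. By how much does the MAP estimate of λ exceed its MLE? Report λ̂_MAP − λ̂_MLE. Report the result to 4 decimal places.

MAP − MLE = -2.2000

Σxᵢ = 29. Posterior is Gamma(37, 10); MAP = (37−1)/10 = 36/10 ≈ 3.60000.
MLE = x̄ = 29/5 ≈ 5.80000.
Difference = 36/10 − 29/5 = -11/5 ≈ -2.2000.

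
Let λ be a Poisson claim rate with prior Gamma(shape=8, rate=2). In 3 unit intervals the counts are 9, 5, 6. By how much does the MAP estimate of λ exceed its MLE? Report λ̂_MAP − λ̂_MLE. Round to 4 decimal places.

MAP − MLE = -1.2667

Σxᵢ = 20. Posterior is Gamma(28, 5); MAP = (28−1)/5 = 27/5 ≈ 5.40000.
MLE = x̄ = 20/3 ≈ 6.66667.
Difference = 27/5 − 20/3 = -19/15 ≈ -1.2667.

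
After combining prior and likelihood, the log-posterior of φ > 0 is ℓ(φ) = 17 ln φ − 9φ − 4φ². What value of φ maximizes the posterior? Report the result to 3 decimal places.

φ̂_MAP = 1.000

ℓ'(φ) = 17/φ − 9 − 8φ. Setting this to zero and multiplying by φ: 8φ² + 9φ − 17 = 0.
φ = (−9 + √(9² + 4·8·17)) / (2·8) = (−9 + √625) / 16 = (−9 + 25)/16 = 1.
ℓ''(φ) = −17/φ² − 8 < 0, confirming a maximum.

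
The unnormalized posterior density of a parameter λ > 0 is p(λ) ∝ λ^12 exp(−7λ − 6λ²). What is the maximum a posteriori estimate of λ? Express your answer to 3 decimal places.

ℓ'(λ) = 12/λ − 7 − 12λ. Setting this to zero and multiplying by λ: 12λ² + 7λ − 12 = 0.
λ = (−7 + √(7² + 4·12·12)) / (2·12) = (−7 + √625) / 24 = (−7 + 25)/24 = 3/4.
ℓ''(λ) = −12/λ² − 12 < 0, confirming a maximum.

λ̂_MAP = 0.750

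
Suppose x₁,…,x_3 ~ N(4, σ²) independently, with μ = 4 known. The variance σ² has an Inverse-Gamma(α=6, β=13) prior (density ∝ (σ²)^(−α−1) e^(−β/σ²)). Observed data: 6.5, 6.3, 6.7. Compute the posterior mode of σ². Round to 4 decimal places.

Sum of squared deviations about the known mean: SS = (6.5−4)² + (6.3−4)² + (6.7−4)² = 18.83.
The Normal likelihood contributes (σ²)^(−n/2) exp(−SS/(2σ²)), so the posterior is Inverse-Gamma(α + n/2, β + SS/2) = Inverse-Gamma(7.5, 22.415).
The mode of Inverse-Gamma(a, b) is b/(a+1) = 22.415/8.5 ≈ 2.6371.

σ̂²_MAP = 2.6371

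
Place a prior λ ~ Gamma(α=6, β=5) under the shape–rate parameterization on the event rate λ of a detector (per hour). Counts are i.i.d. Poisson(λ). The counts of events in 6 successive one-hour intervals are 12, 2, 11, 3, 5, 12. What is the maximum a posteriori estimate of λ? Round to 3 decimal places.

Σxᵢ = 12+2+11+3+5+12 = 45, with n = 6.
Posterior ∝ λ^5e^(−5λ) · λ^45e^(−6λ) = λ^50e^(−11λ), i.e. Gamma(shape=51, rate=11).
The mode of a Gamma(a, b) with a ≥ 1 (shape–rate) is (a−1)/b = 50/11 ≈ 4.545.

λ̂_MAP = 4.545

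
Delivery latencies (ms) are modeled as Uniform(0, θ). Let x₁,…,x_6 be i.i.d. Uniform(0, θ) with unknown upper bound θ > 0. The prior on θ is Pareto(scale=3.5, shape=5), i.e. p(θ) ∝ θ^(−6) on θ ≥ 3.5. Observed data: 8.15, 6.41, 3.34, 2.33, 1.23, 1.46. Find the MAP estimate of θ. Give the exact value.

θ̂_MAP = 8.15

The Uniform(0, θ) likelihood is θ^(−n) for θ ≥ max(xᵢ), zero otherwise. Here max(xᵢ) = 8.15.
Posterior ∝ θ^(−6) · θ^(−6) = θ^(−12) on θ ≥ max(3.5, 8.15) = 8.15.
This density is strictly decreasing in θ, so the posterior mode lies at the lower boundary of the support.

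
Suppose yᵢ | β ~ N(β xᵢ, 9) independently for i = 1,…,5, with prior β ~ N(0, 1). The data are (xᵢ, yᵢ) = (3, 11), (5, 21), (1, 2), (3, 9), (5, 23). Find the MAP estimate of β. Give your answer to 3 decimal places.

β̂_MAP = 3.615

log p(β | y) = −Σ(yᵢ − βxᵢ)²/(2·9) − β²/(2·1) + const.
Setting the derivative to zero: Σxᵢ(yᵢ − βxᵢ)/9 − β/1 = 0, so β = Σxᵢyᵢ / (Σxᵢ² + σ²/τ²).
Σxᵢyᵢ = 3·11 + 5·21 + 1·2 + 3·9 + 5·23 = 282; Σxᵢ² = 69; σ²/τ² = 9.
β̂_MAP = 282 / (69 + 9) = 282/78 ≈ 3.615.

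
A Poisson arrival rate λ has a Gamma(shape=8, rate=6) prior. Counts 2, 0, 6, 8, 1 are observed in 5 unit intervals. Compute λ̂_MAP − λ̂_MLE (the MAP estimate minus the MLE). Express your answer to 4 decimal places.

Σxᵢ = 17. Posterior is Gamma(25, 11); MAP = (25−1)/11 = 24/11 ≈ 2.18182.
MLE = x̄ = 17/5 ≈ 3.40000.
Difference = 24/11 − 17/5 = -67/55 ≈ -1.2182.

MAP − MLE = -1.2182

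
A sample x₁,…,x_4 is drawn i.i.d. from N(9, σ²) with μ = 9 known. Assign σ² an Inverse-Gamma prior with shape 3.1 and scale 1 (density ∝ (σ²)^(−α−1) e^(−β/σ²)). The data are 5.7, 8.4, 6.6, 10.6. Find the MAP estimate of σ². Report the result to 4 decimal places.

σ̂²_MAP = 1.7680

Sum of squared deviations about the known mean: SS = (5.7−9)² + (8.4−9)² + (6.6−9)² + (10.6−9)² = 19.57.
The Normal likelihood contributes (σ²)^(−n/2) exp(−SS/(2σ²)), so the posterior is Inverse-Gamma(α + n/2, β + SS/2) = Inverse-Gamma(5.1, 10.785).
The mode of Inverse-Gamma(a, b) is b/(a+1) = 10.785/6.1 ≈ 1.7680.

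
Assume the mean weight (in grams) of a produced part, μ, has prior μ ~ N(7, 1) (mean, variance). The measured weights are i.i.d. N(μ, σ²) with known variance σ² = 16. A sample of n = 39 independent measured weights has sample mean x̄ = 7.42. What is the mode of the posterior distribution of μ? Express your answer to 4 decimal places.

μ̂_MAP = 7.2978

n = 39, x̄ = 7.42.
For a Normal prior and Normal likelihood with known variance, the posterior is Normal; its mode equals its mean, the precision-weighted average.
Prior precision 1/σ₀² = 1/1 = 1; data precision n/σ² = 39/16 = 2.4375.
μ̂ = (1·7 + 2.4375·7.42) / (1 + 2.4375) = 25.08625/3.4375 = 20069/2750 ≈ 7.2978.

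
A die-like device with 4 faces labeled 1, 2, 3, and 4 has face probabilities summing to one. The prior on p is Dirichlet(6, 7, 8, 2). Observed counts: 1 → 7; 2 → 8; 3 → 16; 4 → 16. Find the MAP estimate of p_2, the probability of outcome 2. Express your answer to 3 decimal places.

The posterior is Dirichlet(αᵢ + nᵢ) = Dirichlet(13, 15, 24, 18).
For a Dirichlet(a₁,…,a_K) with all aᵢ > 1, the mode has j-th component (aⱼ − 1)/(Σaᵢ − K).
Here Σaᵢ = 70 and K = 4, so p_2 = (15 − 1)/(70 − 4) = 14/66 ≈ 0.212.

MAP estimate: 0.212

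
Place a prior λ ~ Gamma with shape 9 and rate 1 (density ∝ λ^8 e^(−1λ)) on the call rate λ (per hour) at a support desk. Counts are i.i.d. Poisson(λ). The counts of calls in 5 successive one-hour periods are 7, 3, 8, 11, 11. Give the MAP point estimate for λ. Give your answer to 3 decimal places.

Σxᵢ = 7+3+8+11+11 = 40, with n = 5.
Posterior ∝ λ^8e^(−1λ) · λ^40e^(−5λ) = λ^48e^(−6λ), i.e. Gamma(shape=49, rate=6).
The mode of a Gamma(a, b) with a ≥ 1 (shape–rate) is (a−1)/b = 48/6 ≈ 8.000.

λ̂_MAP = 8.000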